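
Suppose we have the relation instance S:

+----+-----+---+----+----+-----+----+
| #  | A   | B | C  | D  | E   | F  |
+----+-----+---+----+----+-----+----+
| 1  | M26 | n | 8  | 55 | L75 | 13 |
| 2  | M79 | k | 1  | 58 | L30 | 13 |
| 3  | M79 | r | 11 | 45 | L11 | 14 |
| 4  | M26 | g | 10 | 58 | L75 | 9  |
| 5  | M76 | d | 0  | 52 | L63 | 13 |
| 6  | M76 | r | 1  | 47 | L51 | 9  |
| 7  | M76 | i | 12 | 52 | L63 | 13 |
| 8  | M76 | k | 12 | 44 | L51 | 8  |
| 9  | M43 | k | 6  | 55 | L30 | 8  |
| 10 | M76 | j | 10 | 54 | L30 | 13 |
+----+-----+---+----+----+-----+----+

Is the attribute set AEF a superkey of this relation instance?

No

Rows 5 and 7 have the same AEF value (A=M76, E=L63, F=13) but are distinct tuples, so AEF does not determine every attribute — not a superkey.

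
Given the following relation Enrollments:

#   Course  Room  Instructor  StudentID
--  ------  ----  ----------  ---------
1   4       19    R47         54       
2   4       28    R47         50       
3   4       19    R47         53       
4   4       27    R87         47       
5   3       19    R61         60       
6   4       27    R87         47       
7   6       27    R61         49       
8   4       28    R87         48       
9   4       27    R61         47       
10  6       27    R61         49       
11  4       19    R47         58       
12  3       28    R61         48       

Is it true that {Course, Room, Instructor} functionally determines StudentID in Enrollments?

(Course=4, Room=19, Instructor=R47): rows 1, 3, 11 → StudentID takes values {54, 53, 58} — violation
(Course=4, Room=28, Instructor=R47): row 2 → StudentID = 50 ✓
(Course=4, Room=27, Instructor=R87): rows 4, 6 → StudentID = 47, 47 ✓
(Course=3, Room=19, Instructor=R61): row 5 → StudentID = 60 ✓
(Course=6, Room=27, Instructor=R61): rows 7, 10 → StudentID = 49, 49 ✓
(Course=4, Room=28, Instructor=R87): row 8 → StudentID = 48 ✓
(Course=4, Room=27, Instructor=R61): row 9 → StudentID = 47 ✓
(Course=3, Room=28, Instructor=R61): row 12 → StudentID = 48 ✓
Two rows agree on {Course, Room, Instructor} but differ on StudentID, so {Course, Room, Instructor} -> StudentID does not hold.

No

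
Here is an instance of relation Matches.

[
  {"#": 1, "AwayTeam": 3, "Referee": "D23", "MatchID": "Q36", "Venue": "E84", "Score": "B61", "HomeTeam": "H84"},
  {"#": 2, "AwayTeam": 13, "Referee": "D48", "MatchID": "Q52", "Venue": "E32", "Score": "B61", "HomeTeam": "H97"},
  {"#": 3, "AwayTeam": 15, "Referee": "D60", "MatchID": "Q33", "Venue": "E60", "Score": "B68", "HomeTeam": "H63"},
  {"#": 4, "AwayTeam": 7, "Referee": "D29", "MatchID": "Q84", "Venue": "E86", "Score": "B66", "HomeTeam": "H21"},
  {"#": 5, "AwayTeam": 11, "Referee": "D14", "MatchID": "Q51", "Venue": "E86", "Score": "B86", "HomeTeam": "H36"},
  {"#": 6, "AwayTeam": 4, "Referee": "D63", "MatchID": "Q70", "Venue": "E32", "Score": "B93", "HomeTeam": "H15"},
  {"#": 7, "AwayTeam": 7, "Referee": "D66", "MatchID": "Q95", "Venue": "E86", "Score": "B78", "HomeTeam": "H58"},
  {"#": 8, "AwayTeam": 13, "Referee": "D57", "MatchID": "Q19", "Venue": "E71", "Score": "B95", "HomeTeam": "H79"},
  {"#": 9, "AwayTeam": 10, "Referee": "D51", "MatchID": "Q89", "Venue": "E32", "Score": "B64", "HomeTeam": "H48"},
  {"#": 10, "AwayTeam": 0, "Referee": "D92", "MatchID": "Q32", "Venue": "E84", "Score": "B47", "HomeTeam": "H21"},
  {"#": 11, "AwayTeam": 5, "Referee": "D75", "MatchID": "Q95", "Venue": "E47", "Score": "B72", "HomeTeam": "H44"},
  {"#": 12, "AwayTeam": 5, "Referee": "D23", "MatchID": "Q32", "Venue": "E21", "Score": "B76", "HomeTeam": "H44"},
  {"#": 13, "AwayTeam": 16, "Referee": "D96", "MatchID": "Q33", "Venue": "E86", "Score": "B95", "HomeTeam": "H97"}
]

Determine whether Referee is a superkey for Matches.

Rows 1 and 12 have the same Referee value Referee=D23 but are distinct tuples, so Referee does not determine every attribute — not a superkey.

No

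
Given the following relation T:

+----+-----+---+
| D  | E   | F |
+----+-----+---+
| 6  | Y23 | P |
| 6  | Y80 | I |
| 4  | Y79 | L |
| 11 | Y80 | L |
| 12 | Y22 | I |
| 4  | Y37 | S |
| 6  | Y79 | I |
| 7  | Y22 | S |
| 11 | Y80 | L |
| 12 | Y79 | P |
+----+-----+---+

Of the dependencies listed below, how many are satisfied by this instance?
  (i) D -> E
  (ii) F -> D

(i) D -> E: D=6: 3 rows → E takes values {Y23, Y80, Y79} — violation; D=4: 2 rows → E takes values {Y79, Y37} — violation; D=12: 2 rows → E takes values {Y22, Y79} — violation — fails.
(ii) F -> D: F=P: 2 rows → D takes values {6, 12} — violation; F=I: 3 rows → D takes values {6, 12} — violation; F=L: 3 rows → D takes values {4, 11} — violation; F=S: 2 rows → D takes values {4, 7} — violation — fails.
None of the 2 dependencies hold.

0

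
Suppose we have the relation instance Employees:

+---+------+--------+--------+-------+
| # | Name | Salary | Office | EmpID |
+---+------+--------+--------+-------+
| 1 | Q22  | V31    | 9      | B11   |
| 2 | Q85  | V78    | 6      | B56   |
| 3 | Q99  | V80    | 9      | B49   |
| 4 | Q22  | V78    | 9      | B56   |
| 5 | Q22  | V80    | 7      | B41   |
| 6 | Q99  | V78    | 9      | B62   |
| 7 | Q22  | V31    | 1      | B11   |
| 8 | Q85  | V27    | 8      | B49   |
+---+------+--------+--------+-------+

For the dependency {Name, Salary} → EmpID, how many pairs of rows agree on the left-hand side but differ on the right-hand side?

(Name=Q22, Salary=V31): all 2 rows agree on EmpID — 0 pairs.

0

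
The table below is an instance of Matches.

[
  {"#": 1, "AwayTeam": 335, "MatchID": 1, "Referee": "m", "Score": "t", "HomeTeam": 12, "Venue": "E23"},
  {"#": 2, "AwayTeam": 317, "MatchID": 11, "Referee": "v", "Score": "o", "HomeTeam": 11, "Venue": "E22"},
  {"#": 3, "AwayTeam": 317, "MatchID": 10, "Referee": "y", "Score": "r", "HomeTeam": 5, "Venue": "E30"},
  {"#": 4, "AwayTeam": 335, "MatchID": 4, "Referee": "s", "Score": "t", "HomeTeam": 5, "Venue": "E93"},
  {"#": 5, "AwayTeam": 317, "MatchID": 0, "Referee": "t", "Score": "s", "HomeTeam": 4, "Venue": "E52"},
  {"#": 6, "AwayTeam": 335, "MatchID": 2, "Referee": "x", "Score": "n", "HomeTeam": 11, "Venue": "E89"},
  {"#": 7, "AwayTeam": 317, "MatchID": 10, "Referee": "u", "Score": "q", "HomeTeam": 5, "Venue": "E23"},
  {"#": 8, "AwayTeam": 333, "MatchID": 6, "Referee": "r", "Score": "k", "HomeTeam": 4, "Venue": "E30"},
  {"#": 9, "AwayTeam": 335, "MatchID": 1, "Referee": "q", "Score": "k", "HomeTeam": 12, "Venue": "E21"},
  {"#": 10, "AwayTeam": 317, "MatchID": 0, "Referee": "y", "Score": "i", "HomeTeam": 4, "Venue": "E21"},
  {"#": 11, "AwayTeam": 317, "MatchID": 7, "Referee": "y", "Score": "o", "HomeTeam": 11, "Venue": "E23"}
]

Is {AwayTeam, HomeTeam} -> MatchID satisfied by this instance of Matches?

(AwayTeam=335, HomeTeam=12): rows 1, 9 → MatchID = 1, 1 ✓
(AwayTeam=317, HomeTeam=11): rows 2, 11 → MatchID takes values {11, 7} — violation
(AwayTeam=317, HomeTeam=5): rows 3, 7 → MatchID = 10, 10 ✓
(AwayTeam=335, HomeTeam=5): row 4 → MatchID = 4 ✓
(AwayTeam=317, HomeTeam=4): rows 5, 10 → MatchID = 0, 0 ✓
(AwayTeam=335, HomeTeam=11): row 6 → MatchID = 2 ✓
(AwayTeam=333, HomeTeam=4): row 8 → MatchID = 6 ✓
Two rows agree on {AwayTeam, HomeTeam} but differ on MatchID, so {AwayTeam, HomeTeam} -> MatchID does not hold.

No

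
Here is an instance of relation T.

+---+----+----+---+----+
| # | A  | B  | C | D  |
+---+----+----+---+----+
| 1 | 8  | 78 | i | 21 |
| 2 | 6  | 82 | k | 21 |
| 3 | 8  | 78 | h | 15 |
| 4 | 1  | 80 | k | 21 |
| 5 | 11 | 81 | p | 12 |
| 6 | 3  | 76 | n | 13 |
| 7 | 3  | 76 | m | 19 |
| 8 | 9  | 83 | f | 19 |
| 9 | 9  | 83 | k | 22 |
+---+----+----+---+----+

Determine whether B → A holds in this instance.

B=78: rows 1, 3 → A = 8, 8 ✓
B=82: row 2 → A = 6 ✓
B=80: row 4 → A = 1 ✓
B=81: row 5 → A = 11 ✓
B=76: rows 6, 7 → A = 3, 3 ✓
B=83: rows 8, 9 → A = 9, 9 ✓
Every B value is associated with a single A value, so B → A holds.

Yes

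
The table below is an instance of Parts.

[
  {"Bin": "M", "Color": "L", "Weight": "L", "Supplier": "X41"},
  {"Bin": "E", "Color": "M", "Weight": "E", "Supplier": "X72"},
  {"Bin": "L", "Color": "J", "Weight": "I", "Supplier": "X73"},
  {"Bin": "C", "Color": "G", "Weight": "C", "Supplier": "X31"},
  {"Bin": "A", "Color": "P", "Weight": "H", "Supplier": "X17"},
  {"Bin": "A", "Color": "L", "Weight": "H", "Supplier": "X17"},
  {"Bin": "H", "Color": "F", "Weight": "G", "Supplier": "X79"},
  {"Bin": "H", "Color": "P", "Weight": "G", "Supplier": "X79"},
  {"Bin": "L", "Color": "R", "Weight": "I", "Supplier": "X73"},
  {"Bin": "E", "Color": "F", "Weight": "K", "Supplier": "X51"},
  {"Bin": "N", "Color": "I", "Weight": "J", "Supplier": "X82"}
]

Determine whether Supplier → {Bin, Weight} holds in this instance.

Supplier=X41: 1 row → {Bin,Weight} = (M, L) ✓
Supplier=X72: 1 row → {Bin,Weight} = (E, E) ✓
Supplier=X73: 2 rows → {Bin,Weight} = (L, I), (L, I) ✓
Supplier=X31: 1 row → {Bin,Weight} = (C, C) ✓
Supplier=X17: 2 rows → {Bin,Weight} = (A, H), (A, H) ✓
Supplier=X79: 2 rows → {Bin,Weight} = (H, G), (H, G) ✓
Supplier=X51: 1 row → {Bin,Weight} = (E, K) ✓
Supplier=X82: 1 row → {Bin,Weight} = (N, J) ✓
Every Supplier value is associated with a single {Bin, Weight} value, so Supplier → {Bin, Weight} holds.

Yes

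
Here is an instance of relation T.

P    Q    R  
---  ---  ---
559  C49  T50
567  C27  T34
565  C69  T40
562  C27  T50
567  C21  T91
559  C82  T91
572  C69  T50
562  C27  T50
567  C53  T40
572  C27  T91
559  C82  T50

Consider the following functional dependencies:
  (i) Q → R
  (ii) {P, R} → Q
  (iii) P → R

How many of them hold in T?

(i) Q → R: Q=C27: 4 rows → R takes values {T34, T50, T91} — violation; Q=C69: 2 rows → R takes values {T40, T50} — violation; Q=C82: 2 rows → R takes values {T91, T50} — violation — fails.
(ii) {P, R} → Q: (P=559, R=T50): 2 rows → Q takes values {C49, C82} — violation — fails.
(iii) P → R: P=559: 3 rows → R takes values {T50, T91} — violation; P=567: 3 rows → R takes values {T34, T91, T40} — violation; P=572: 2 rows → R takes values {T50, T91} — violation — fails.
None of the 3 dependencies hold.

0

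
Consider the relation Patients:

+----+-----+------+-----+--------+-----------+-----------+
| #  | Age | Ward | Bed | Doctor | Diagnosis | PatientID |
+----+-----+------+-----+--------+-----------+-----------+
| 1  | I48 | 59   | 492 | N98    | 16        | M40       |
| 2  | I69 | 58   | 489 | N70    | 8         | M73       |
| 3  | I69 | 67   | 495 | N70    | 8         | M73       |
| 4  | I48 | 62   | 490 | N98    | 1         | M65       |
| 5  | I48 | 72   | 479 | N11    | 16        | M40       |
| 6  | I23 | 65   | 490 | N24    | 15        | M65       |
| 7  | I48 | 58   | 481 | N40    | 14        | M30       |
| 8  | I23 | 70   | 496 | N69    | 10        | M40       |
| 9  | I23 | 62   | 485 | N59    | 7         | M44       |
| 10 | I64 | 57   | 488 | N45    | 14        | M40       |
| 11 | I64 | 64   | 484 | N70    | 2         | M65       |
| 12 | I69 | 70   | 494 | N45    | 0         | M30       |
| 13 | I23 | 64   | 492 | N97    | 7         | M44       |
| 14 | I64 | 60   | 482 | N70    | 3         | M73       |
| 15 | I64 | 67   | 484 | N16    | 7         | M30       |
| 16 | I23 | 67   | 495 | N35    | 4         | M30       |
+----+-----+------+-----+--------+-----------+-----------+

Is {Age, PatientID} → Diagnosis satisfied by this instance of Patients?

(Age=I48, PatientID=M40): rows 1, 5 → Diagnosis = 16, 16 ✓
(Age=I69, PatientID=M73): rows 2, 3 → Diagnosis = 8, 8 ✓
(Age=I48, PatientID=M65): row 4 → Diagnosis = 1 ✓
(Age=I23, PatientID=M65): row 6 → Diagnosis = 15 ✓
(Age=I48, PatientID=M30): row 7 → Diagnosis = 14 ✓
(Age=I23, PatientID=M40): row 8 → Diagnosis = 10 ✓
(Age=I23, PatientID=M44): rows 9, 13 → Diagnosis = 7, 7 ✓
(Age=I64, PatientID=M40): row 10 → Diagnosis = 14 ✓
(Age=I64, PatientID=M65): row 11 → Diagnosis = 2 ✓
(Age=I69, PatientID=M30): row 12 → Diagnosis = 0 ✓
(Age=I64, PatientID=M73): row 14 → Diagnosis = 3 ✓
(Age=I64, PatientID=M30): row 15 → Diagnosis = 7 ✓
(Age=I23, PatientID=M30): row 16 → Diagnosis = 4 ✓
Every {Age, PatientID} value is associated with a single Diagnosis value, so {Age, PatientID} → Diagnosis holds.

Yes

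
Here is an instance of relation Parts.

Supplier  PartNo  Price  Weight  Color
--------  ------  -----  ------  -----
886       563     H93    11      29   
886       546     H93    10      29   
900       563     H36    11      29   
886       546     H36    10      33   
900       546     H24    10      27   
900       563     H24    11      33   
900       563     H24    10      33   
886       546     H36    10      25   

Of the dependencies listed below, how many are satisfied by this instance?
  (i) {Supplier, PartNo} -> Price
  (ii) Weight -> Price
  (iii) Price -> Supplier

0

(i) {Supplier, PartNo} -> Price: (Supplier=886, PartNo=546): 3 rows → Price takes values {H93, H36} — violation; (Supplier=900, PartNo=563): 3 rows → Price takes values {H36, H24} — violation — fails.
(ii) Weight -> Price: Weight=11: 3 rows → Price takes values {H93, H36, H24} — violation; Weight=10: 5 rows → Price takes values {H93, H36, H24} — violation — fails.
(iii) Price -> Supplier: Price=H36: 3 rows → Supplier takes values {900, 886} — violation — fails.
None of the 3 dependencies hold.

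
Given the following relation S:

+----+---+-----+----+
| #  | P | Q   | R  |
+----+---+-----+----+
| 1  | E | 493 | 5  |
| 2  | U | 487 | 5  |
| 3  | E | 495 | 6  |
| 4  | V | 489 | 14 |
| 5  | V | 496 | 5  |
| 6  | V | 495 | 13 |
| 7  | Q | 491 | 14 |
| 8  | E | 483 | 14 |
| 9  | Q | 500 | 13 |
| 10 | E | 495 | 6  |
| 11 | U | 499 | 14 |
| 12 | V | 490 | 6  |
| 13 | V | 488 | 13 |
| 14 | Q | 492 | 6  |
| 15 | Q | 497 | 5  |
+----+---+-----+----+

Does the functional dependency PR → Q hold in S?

No

(P=E, R=5): row 1 → Q = 493 ✓
(P=U, R=5): row 2 → Q = 487 ✓
(P=E, R=6): rows 3, 10 → Q = 495, 495 ✓
(P=V, R=14): row 4 → Q = 489 ✓
(P=V, R=5): row 5 → Q = 496 ✓
(P=V, R=13): rows 6, 13 → Q takes values {495, 488} — violation
(P=Q, R=14): row 7 → Q = 491 ✓
(P=E, R=14): row 8 → Q = 483 ✓
(P=Q, R=13): row 9 → Q = 500 ✓
(P=U, R=14): row 11 → Q = 499 ✓
(P=V, R=6): row 12 → Q = 490 ✓
(P=Q, R=6): row 14 → Q = 492 ✓
(P=Q, R=5): row 15 → Q = 497 ✓
Two rows agree on PR but differ on Q, so PR → Q does not hold.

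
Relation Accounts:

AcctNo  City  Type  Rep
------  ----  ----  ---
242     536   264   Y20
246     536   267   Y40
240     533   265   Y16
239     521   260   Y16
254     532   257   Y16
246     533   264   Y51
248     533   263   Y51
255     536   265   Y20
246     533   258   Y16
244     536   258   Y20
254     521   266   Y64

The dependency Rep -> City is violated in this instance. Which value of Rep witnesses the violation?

Y16

Rep=Y20: 3 rows → City = 536, 536, 536 ✓
Rep=Y40: 1 row → City = 536 ✓
Rep=Y16: 4 rows → City takes values {533, 521, 532} — violation
Rep=Y51: 2 rows → City = 533, 533 ✓
Rep=Y64: 1 row → City = 521 ✓
The only Rep value with inconsistent City is Rep=Y16.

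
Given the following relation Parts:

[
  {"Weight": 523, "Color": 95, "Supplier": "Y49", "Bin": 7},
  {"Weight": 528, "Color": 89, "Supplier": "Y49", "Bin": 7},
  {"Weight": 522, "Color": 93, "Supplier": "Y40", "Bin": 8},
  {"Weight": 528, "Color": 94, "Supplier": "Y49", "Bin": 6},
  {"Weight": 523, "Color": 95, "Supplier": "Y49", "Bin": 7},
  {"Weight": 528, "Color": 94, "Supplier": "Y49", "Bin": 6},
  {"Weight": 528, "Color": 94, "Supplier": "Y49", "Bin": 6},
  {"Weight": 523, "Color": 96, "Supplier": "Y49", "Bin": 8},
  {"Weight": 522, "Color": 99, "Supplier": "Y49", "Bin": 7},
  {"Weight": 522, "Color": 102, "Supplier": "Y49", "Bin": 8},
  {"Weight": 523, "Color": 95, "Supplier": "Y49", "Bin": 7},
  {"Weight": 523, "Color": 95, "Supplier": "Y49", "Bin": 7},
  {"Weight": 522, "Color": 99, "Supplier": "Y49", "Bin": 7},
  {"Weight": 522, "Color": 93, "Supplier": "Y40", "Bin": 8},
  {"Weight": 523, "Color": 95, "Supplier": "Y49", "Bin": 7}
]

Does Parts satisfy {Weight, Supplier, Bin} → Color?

Yes

(Weight=523, Supplier=Y49, Bin=7): 5 rows → Color = 95, 95, 95, 95, 95 ✓
(Weight=528, Supplier=Y49, Bin=7): 1 row → Color = 89 ✓
(Weight=522, Supplier=Y40, Bin=8): 2 rows → Color = 93, 93 ✓
(Weight=528, Supplier=Y49, Bin=6): 3 rows → Color = 94, 94, 94 ✓
(Weight=523, Supplier=Y49, Bin=8): 1 row → Color = 96 ✓
(Weight=522, Supplier=Y49, Bin=7): 2 rows → Color = 99, 99 ✓
(Weight=522, Supplier=Y49, Bin=8): 1 row → Color = 102 ✓
Every {Weight, Supplier, Bin} value is associated with a single Color value, so {Weight, Supplier, Bin} → Color holds.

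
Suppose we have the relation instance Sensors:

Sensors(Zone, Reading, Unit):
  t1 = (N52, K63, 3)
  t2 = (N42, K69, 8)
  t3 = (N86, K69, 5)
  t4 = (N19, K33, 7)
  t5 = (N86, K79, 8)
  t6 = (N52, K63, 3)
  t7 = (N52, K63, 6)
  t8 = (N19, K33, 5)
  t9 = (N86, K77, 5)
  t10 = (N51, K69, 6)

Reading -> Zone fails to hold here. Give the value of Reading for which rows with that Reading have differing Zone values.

K69

Reading=K63: rows 1, 6, 7 → Zone = N52, N52, N52 ✓
Reading=K69: rows 2, 3, 10 → Zone takes values {N42, N86, N51} — violation
Reading=K33: rows 4, 8 → Zone = N19, N19 ✓
Reading=K79: row 5 → Zone = N86 ✓
Reading=K77: row 9 → Zone = N86 ✓
The only Reading value with inconsistent Zone is Reading=K69.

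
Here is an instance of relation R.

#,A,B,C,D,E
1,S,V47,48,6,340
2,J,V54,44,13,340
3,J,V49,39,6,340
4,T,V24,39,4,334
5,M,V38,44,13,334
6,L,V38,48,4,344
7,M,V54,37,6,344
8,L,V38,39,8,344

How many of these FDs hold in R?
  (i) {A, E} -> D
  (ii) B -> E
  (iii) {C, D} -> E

0

(i) {A, E} -> D: (A=J, E=340): rows 2, 3 → D takes values {13, 6} — violation; (A=L, E=344): rows 6, 8 → D takes values {4, 8} — violation — fails.
(ii) B -> E: B=V54: rows 2, 7 → E takes values {340, 344} — violation; B=V38: rows 5, 6, 8 → E takes values {334, 344} — violation — fails.
(iii) {C, D} -> E: (C=44, D=13): rows 2, 5 → E takes values {340, 334} — violation — fails.
None of the 3 dependencies hold.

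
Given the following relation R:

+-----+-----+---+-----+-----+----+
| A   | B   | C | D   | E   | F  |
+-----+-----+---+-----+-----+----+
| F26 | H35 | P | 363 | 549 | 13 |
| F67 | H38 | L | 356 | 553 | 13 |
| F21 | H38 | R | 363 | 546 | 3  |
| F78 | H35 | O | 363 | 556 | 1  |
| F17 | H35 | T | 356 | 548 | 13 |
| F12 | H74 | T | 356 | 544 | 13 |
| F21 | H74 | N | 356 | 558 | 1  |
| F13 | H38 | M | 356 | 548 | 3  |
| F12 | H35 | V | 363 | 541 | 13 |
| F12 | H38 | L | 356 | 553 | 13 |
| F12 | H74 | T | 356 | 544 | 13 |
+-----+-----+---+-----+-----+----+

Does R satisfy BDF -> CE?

(B=H35, D=363, F=13): 2 rows → {C,E} takes values {(P, 549), (V, 541)} — violation
(B=H38, D=356, F=13): 2 rows → {C,E} = (L, 553), (L, 553) ✓
(B=H38, D=363, F=3): 1 row → {C,E} = (R, 546) ✓
(B=H35, D=363, F=1): 1 row → {C,E} = (O, 556) ✓
(B=H35, D=356, F=13): 1 row → {C,E} = (T, 548) ✓
(B=H74, D=356, F=13): 2 rows → {C,E} = (T, 544), (T, 544) ✓
(B=H74, D=356, F=1): 1 row → {C,E} = (N, 558) ✓
(B=H38, D=356, F=3): 1 row → {C,E} = (M, 548) ✓
Two rows agree on BDF but differ on CE, so BDF -> CE does not hold.

No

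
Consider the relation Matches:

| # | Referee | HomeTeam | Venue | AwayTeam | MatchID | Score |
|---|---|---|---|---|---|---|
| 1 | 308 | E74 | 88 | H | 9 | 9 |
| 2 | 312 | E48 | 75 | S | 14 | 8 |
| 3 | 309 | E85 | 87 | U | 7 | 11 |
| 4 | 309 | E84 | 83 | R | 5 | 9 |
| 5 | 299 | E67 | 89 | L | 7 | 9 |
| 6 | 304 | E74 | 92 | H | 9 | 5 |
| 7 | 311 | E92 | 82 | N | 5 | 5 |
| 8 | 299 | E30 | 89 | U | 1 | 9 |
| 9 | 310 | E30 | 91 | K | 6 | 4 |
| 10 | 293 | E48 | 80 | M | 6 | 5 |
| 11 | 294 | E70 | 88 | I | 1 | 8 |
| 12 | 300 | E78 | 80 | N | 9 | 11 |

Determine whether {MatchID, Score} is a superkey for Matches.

All 12 rows have distinct {MatchID, Score} values, so {MatchID, Score} → (all attributes) holds and {MatchID, Score} is a superkey.

Yes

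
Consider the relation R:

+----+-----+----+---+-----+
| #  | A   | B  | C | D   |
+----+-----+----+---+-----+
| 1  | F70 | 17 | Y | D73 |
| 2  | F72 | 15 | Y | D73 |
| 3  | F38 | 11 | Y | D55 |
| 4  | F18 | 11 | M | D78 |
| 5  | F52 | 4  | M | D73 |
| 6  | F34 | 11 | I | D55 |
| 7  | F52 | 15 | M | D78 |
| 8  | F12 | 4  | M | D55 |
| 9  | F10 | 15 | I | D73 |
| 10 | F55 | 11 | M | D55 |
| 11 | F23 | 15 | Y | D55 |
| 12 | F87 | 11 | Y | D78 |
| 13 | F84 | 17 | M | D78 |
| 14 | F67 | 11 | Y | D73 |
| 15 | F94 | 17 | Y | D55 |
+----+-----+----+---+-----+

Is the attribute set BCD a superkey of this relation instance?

All 15 rows have distinct BCD values, so BCD → (all attributes) holds and BCD is a superkey.

Yes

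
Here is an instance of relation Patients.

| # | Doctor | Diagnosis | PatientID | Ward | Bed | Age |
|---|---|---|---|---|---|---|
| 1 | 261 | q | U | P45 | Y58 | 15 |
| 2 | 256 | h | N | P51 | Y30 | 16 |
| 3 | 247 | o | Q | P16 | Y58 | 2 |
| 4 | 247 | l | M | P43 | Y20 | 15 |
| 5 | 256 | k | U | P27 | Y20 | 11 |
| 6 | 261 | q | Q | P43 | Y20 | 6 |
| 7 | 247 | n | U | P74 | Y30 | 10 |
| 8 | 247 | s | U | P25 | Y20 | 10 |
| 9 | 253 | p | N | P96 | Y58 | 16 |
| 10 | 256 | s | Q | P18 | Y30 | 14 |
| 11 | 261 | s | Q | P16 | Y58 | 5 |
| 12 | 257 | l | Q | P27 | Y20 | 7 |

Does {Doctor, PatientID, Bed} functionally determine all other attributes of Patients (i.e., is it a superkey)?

Yes

All 12 rows have distinct {Doctor, PatientID, Bed} values, so {Doctor, PatientID, Bed} → (all attributes) holds and {Doctor, PatientID, Bed} is a superkey.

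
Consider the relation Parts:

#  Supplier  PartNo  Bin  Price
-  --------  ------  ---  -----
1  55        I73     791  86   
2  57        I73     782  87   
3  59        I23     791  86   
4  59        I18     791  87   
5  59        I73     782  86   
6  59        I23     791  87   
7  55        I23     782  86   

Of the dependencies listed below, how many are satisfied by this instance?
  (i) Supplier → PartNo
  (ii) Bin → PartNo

0

(i) Supplier → PartNo: Supplier=55: rows 1, 7 → PartNo takes values {I73, I23} — violation; Supplier=59: rows 3, 4, 5, 6 → PartNo takes values {I23, I18, I73} — violation — fails.
(ii) Bin → PartNo: Bin=791: rows 1, 3, 4, 6 → PartNo takes values {I73, I23, I18} — violation; Bin=782: rows 2, 5, 7 → PartNo takes values {I73, I23} — violation — fails.
None of the 2 dependencies hold.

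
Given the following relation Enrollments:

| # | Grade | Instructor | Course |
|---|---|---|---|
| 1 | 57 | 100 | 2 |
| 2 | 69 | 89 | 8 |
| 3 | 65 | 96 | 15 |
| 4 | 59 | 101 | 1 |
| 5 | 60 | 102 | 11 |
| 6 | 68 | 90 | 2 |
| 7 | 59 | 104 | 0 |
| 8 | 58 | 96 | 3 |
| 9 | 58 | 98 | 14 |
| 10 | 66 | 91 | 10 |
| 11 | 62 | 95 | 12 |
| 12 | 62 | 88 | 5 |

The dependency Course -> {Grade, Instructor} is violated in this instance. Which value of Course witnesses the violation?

2

Course=2: rows 1, 6 → {Grade,Instructor} takes values {(57, 100), (68, 90)} — violation
Course=8: row 2 → {Grade,Instructor} = (69, 89) ✓
Course=15: row 3 → {Grade,Instructor} = (65, 96) ✓
Course=1: row 4 → {Grade,Instructor} = (59, 101) ✓
Course=11: row 5 → {Grade,Instructor} = (60, 102) ✓
Course=0: row 7 → {Grade,Instructor} = (59, 104) ✓
Course=3: row 8 → {Grade,Instructor} = (58, 96) ✓
Course=14: row 9 → {Grade,Instructor} = (58, 98) ✓
Course=10: row 10 → {Grade,Instructor} = (66, 91) ✓
Course=12: row 11 → {Grade,Instructor} = (62, 95) ✓
Course=5: row 12 → {Grade,Instructor} = (62, 88) ✓
The only Course value with inconsistent RHS is Course=2.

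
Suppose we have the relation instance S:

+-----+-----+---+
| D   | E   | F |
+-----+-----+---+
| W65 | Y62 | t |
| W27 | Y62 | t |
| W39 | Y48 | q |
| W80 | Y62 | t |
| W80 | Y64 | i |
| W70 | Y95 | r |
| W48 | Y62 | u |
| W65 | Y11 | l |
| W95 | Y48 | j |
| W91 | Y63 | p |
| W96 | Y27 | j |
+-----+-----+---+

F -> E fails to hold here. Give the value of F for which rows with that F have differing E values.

F=t: 3 rows → E = Y62, Y62, Y62 ✓
F=q: 1 row → E = Y48 ✓
F=i: 1 row → E = Y64 ✓
F=r: 1 row → E = Y95 ✓
F=u: 1 row → E = Y62 ✓
F=l: 1 row → E = Y11 ✓
F=j: 2 rows → E takes values {Y48, Y27} — violation
F=p: 1 row → E = Y63 ✓
The only F value with inconsistent E is F=j.

j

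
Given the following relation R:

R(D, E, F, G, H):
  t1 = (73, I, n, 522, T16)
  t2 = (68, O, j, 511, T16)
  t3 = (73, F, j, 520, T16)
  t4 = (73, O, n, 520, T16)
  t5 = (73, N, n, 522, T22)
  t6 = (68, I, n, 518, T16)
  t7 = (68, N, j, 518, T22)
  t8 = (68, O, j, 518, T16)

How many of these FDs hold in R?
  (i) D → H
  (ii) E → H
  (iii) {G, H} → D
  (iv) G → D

3

(i) D → H: D=73: rows 1, 3, 4, 5 → H takes values {T16, T22} — violation; D=68: rows 2, 6, 7, 8 → H takes values {T16, T22} — violation — fails.
(ii) E → H: every LHS value maps to a single RHS value — holds.
(iii) {G, H} → D: every LHS value maps to a single RHS value — holds.
(iv) G → D: every LHS value maps to a single RHS value — holds.
3 of the 4 dependencies hold.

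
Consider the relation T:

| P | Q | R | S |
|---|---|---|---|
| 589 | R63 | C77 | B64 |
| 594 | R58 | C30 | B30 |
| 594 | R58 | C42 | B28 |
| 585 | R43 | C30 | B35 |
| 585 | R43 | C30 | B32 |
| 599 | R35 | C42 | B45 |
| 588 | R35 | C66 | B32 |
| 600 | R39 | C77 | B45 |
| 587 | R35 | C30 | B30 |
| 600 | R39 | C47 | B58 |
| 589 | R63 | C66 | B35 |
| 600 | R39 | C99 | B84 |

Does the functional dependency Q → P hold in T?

No

Q=R63: 2 rows → P = 589, 589 ✓
Q=R58: 2 rows → P = 594, 594 ✓
Q=R43: 2 rows → P = 585, 585 ✓
Q=R35: 3 rows → P takes values {599, 588, 587} — violation
Q=R39: 3 rows → P = 600, 600, 600 ✓
Two rows agree on Q but differ on P, so Q → P does not hold.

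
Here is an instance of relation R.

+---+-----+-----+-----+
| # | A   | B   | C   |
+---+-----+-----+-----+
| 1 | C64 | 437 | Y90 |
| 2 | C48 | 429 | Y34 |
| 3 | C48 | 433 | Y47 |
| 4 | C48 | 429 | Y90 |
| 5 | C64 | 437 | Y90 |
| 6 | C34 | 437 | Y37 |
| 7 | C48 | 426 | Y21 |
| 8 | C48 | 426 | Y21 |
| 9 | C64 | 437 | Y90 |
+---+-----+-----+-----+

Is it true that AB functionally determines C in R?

(A=C64, B=437): rows 1, 5, 9 → C = Y90, Y90, Y90 ✓
(A=C48, B=429): rows 2, 4 → C takes values {Y34, Y90} — violation
(A=C48, B=433): row 3 → C = Y47 ✓
(A=C34, B=437): row 6 → C = Y37 ✓
(A=C48, B=426): rows 7, 8 → C = Y21, Y21 ✓
Two rows agree on AB but differ on C, so AB -> C does not hold.

No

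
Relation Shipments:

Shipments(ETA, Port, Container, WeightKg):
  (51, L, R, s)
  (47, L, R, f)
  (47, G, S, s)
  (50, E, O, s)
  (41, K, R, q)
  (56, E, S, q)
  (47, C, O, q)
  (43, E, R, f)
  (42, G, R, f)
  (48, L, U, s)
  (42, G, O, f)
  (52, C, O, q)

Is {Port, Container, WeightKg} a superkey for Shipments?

No

Two distinct rows share (Port=C, Container=O, WeightKg=q), so {Port, Container, WeightKg} does not determine every attribute — not a superkey.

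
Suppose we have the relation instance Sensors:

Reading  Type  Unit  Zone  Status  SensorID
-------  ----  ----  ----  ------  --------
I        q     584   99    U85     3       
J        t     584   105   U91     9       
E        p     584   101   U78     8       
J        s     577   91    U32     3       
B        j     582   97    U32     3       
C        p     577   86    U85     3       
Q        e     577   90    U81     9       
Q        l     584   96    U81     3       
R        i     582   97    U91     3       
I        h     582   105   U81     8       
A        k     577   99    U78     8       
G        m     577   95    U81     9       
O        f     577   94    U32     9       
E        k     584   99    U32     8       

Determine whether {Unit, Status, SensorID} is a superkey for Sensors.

No

Two distinct rows share (Unit=577, Status=U81, SensorID=9), so {Unit, Status, SensorID} does not determine every attribute — not a superkey.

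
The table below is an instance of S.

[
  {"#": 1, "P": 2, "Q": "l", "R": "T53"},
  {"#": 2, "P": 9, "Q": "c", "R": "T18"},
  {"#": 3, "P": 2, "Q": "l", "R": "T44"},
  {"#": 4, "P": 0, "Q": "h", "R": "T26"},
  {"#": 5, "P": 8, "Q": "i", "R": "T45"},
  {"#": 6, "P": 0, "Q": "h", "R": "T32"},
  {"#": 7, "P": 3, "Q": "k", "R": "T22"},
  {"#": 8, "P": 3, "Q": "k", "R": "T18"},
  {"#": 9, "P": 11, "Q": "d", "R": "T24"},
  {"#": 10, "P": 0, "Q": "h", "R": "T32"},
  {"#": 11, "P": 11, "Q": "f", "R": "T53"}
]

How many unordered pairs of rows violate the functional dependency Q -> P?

Q=l: all 2 rows agree on P — 0 pairs.
Q=h: all 3 rows agree on P — 0 pairs.
Q=k: all 2 rows agree on P — 0 pairs.

0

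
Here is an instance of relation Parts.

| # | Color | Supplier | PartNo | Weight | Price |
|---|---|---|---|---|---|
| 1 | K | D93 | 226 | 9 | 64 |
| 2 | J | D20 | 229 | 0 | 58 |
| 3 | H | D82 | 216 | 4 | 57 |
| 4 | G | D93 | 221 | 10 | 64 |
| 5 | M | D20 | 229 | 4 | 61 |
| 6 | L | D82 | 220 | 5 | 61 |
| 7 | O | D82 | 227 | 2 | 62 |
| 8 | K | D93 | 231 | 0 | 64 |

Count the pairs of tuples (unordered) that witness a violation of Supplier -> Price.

4

Supplier=D93: all 3 rows agree on Price — 0 pairs.
Supplier=D20: violating pairs (2,5) — 1 pair.
Supplier=D82: violating pairs (3,6), (3,7), (6,7) — 3 pairs.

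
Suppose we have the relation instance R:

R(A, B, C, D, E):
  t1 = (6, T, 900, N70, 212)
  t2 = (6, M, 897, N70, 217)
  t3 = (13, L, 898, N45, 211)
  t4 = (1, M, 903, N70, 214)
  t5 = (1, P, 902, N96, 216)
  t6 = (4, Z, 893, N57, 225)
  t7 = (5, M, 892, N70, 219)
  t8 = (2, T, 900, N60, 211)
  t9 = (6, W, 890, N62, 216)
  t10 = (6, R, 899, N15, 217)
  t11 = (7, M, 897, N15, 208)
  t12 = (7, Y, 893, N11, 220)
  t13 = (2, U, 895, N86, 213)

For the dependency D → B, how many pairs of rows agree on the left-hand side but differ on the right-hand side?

4

D=N70: violating pairs (1,2), (1,4), (1,7) — 3 pairs.
D=N15: violating pairs (10,11) — 1 pair.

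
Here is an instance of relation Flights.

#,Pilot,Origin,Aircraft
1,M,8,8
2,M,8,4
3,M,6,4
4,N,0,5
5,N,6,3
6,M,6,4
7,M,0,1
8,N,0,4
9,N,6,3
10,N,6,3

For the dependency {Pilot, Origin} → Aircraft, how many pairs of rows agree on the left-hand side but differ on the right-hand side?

(Pilot=M, Origin=8): violating pairs (1,2) — 1 pair.
(Pilot=M, Origin=6): all 2 rows agree on Aircraft — 0 pairs.
(Pilot=N, Origin=0): violating pairs (4,8) — 1 pair.
(Pilot=N, Origin=6): all 3 rows agree on Aircraft — 0 pairs.

2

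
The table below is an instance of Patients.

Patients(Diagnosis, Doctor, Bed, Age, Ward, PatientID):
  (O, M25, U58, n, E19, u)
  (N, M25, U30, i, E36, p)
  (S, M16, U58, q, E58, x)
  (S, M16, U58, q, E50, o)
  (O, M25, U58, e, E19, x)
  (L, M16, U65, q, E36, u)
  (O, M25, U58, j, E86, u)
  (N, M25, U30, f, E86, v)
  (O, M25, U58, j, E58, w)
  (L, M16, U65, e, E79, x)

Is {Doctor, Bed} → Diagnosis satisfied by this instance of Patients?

(Doctor=M25, Bed=U58): 4 rows → Diagnosis = O, O, O, O ✓
(Doctor=M25, Bed=U30): 2 rows → Diagnosis = N, N ✓
(Doctor=M16, Bed=U58): 2 rows → Diagnosis = S, S ✓
(Doctor=M16, Bed=U65): 2 rows → Diagnosis = L, L ✓
Every {Doctor, Bed} value is associated with a single Diagnosis value, so {Doctor, Bed} → Diagnosis holds.

Yes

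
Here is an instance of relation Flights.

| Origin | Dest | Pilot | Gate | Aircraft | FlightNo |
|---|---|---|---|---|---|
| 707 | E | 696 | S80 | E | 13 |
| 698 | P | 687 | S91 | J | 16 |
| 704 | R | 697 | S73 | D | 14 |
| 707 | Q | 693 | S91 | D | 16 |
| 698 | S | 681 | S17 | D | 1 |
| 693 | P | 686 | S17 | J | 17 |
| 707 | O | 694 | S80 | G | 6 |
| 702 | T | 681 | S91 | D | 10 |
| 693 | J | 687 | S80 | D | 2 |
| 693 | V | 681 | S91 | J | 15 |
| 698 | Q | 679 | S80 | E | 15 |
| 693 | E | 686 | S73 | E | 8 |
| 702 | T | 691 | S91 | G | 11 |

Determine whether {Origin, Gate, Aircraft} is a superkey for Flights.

Yes

All 13 rows have distinct {Origin, Gate, Aircraft} values, so {Origin, Gate, Aircraft} → (all attributes) holds and {Origin, Gate, Aircraft} is a superkey.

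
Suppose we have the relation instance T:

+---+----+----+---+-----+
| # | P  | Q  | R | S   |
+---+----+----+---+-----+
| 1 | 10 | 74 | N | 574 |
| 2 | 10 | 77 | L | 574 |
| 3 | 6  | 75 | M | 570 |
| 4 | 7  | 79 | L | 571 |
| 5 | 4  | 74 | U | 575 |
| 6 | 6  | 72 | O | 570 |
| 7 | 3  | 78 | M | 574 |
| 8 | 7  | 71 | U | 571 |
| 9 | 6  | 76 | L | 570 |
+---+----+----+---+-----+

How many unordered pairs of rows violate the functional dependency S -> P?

S=574: violating pairs (1,7), (2,7) — 2 pairs.
S=570: all 3 rows agree on P — 0 pairs.
S=571: all 2 rows agree on P — 0 pairs.

2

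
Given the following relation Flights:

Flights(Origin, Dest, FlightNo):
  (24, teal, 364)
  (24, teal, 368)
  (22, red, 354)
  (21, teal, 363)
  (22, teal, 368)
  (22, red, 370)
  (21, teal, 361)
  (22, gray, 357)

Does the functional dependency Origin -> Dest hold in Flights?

Origin=24: 2 rows → Dest = teal, teal ✓
Origin=22: 4 rows → Dest takes values {red, teal, gray} — violation
Origin=21: 2 rows → Dest = teal, teal ✓
Two rows agree on Origin but differ on Dest, so Origin -> Dest does not hold.

No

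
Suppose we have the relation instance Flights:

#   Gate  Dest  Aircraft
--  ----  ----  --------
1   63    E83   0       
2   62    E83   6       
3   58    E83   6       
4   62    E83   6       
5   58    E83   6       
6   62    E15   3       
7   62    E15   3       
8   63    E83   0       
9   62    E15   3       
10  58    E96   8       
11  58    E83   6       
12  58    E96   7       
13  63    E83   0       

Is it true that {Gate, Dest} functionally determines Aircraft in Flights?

No

(Gate=63, Dest=E83): rows 1, 8, 13 → Aircraft = 0, 0, 0 ✓
(Gate=62, Dest=E83): rows 2, 4 → Aircraft = 6, 6 ✓
(Gate=58, Dest=E83): rows 3, 5, 11 → Aircraft = 6, 6, 6 ✓
(Gate=62, Dest=E15): rows 6, 7, 9 → Aircraft = 3, 3, 3 ✓
(Gate=58, Dest=E96): rows 10, 12 → Aircraft takes values {8, 7} — violation
Two rows agree on {Gate, Dest} but differ on Aircraft, so {Gate, Dest} -> Aircraft does not hold.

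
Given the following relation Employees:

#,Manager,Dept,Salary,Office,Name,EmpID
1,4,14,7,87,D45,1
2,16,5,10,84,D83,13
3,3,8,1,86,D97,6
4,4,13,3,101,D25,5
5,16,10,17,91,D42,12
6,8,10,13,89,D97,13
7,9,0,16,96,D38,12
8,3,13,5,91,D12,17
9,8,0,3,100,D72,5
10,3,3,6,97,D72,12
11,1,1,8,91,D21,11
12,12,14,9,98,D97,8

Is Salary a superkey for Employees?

No

Rows 4 and 9 have the same Salary value Salary=3 but are distinct tuples, so Salary does not determine every attribute — not a superkey.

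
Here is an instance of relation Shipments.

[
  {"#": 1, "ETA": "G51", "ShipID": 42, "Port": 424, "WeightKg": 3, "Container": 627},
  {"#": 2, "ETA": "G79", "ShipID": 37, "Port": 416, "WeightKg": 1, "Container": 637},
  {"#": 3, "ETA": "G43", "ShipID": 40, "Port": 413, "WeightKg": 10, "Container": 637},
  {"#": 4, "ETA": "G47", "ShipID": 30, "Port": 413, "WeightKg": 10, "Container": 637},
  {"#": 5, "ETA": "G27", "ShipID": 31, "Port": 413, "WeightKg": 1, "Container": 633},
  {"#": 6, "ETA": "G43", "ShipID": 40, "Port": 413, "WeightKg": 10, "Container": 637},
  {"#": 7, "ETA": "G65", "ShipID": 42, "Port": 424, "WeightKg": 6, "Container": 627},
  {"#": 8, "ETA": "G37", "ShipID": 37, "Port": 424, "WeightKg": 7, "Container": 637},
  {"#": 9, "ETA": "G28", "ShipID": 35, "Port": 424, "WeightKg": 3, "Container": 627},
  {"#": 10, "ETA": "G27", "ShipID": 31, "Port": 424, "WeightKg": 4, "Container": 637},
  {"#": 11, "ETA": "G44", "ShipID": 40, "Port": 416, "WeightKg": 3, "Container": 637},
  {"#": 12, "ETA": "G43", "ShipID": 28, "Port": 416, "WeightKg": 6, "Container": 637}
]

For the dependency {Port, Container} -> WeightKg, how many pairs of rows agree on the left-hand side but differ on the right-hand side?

6

(Port=424, Container=627): violating pairs (1,7), (7,9) — 2 pairs.
(Port=416, Container=637): violating pairs (2,11), (2,12), (11,12) — 3 pairs.
(Port=413, Container=637): all 3 rows agree on WeightKg — 0 pairs.
(Port=424, Container=637): violating pairs (8,10) — 1 pair.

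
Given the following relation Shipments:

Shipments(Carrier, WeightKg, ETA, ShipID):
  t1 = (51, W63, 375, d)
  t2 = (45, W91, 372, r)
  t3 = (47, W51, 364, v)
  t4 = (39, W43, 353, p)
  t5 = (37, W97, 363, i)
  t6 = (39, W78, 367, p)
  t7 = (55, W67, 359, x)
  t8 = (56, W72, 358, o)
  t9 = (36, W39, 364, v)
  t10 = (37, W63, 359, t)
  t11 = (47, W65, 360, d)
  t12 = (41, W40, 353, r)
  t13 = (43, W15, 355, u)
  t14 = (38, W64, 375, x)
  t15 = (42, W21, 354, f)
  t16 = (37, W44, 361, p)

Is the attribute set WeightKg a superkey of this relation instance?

No

Rows 1 and 10 have the same WeightKg value WeightKg=W63 but are distinct tuples, so WeightKg does not determine every attribute — not a superkey.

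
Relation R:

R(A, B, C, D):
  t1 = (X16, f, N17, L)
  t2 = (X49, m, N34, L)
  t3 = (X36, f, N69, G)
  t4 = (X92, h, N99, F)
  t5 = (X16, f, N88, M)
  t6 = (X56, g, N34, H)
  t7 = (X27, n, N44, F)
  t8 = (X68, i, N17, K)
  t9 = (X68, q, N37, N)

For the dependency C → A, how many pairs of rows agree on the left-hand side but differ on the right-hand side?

2

C=N17: violating pairs (1,8) — 1 pair.
C=N34: violating pairs (2,6) — 1 pair.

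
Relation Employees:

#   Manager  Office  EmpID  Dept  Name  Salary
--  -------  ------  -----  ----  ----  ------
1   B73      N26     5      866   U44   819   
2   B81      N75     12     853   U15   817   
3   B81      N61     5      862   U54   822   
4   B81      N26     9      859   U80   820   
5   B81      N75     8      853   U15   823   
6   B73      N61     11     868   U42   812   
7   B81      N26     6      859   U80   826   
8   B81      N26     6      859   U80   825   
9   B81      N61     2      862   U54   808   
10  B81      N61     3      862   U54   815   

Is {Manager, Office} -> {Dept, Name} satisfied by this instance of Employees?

(Manager=B73, Office=N26): row 1 → {Dept,Name} = (866, U44) ✓
(Manager=B81, Office=N75): rows 2, 5 → {Dept,Name} = (853, U15), (853, U15) ✓
(Manager=B81, Office=N61): rows 3, 9, 10 → {Dept,Name} = (862, U54), (862, U54), (862, U54) ✓
(Manager=B81, Office=N26): rows 4, 7, 8 → {Dept,Name} = (859, U80), (859, U80), (859, U80) ✓
(Manager=B73, Office=N61): row 6 → {Dept,Name} = (868, U42) ✓
Every {Manager, Office} value is associated with a single {Dept, Name} value, so {Manager, Office} -> {Dept, Name} holds.

Yes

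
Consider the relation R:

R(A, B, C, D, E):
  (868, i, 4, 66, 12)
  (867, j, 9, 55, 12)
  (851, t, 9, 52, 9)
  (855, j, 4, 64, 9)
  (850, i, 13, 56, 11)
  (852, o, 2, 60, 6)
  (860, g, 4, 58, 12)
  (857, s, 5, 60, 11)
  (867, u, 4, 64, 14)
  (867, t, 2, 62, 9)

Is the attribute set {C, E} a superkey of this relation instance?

Two distinct rows share (C=4, E=12), so {C, E} does not determine every attribute — not a superkey.

No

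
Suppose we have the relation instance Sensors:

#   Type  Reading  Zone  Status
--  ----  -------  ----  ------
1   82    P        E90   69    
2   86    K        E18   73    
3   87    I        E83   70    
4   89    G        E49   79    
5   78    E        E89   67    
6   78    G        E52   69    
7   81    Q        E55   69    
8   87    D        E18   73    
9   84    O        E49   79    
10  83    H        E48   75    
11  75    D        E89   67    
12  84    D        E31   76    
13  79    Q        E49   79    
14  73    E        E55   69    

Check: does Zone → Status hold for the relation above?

Zone=E90: row 1 → Status = 69 ✓
Zone=E18: rows 2, 8 → Status = 73, 73 ✓
Zone=E83: row 3 → Status = 70 ✓
Zone=E49: rows 4, 9, 13 → Status = 79, 79, 79 ✓
Zone=E89: rows 5, 11 → Status = 67, 67 ✓
Zone=E52: row 6 → Status = 69 ✓
Zone=E55: rows 7, 14 → Status = 69, 69 ✓
Zone=E48: row 10 → Status = 75 ✓
Zone=E31: row 12 → Status = 76 ✓
Every Zone value is associated with a single Status value, so Zone → Status holds.

Yes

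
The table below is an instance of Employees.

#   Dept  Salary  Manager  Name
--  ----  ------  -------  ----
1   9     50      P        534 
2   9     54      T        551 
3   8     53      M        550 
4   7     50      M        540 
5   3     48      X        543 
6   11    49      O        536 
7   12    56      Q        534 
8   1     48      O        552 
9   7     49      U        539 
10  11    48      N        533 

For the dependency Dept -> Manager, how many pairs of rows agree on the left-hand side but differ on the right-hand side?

Dept=9: violating pairs (1,2) — 1 pair.
Dept=7: violating pairs (4,9) — 1 pair.
Dept=11: violating pairs (6,10) — 1 pair.

3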